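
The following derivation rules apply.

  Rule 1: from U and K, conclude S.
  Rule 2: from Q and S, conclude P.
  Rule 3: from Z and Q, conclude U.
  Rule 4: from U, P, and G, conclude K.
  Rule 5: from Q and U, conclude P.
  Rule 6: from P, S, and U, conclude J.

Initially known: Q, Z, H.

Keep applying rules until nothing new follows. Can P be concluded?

Yes

From Z and Q, Rule 3 gives U.
From Q and U, Rule 5 gives P.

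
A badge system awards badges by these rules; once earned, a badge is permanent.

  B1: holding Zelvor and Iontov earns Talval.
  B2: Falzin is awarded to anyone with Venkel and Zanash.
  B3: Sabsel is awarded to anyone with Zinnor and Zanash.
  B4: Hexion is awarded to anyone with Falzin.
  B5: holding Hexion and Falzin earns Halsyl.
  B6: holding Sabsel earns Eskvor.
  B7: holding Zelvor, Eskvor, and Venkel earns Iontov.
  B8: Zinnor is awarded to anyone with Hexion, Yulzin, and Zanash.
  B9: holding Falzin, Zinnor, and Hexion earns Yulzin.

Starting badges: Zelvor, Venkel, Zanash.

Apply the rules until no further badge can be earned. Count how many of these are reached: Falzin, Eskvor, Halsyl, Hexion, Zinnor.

With Venkel and Zanash, Falzin is earned (B2).
With Falzin, Hexion is earned (B4).
With Hexion and Falzin, Halsyl is earned (B5).
Falzin: reached.
Eskvor would need Sabsel (B6), but Sabsel is never earned.
Halsyl: reached.
Hexion: reached.
Zinnor would need Hexion, Yulzin, and Zanash (B8), but Yulzin is never earned.
Reached: Falzin, Halsyl, and Hexion — 3 of the 5.

3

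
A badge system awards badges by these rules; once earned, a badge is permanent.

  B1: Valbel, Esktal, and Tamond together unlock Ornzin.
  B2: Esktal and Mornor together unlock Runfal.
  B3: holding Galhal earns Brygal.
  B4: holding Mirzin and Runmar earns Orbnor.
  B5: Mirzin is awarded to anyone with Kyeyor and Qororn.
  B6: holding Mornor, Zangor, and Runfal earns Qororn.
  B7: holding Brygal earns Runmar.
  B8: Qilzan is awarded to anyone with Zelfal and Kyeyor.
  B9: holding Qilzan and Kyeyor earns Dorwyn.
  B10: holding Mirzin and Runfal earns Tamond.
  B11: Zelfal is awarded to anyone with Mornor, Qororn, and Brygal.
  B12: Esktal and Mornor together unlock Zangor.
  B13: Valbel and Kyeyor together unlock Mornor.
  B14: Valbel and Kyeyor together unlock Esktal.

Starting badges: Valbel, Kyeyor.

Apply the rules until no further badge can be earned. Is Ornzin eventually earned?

With Valbel and Kyeyor, Esktal is earned (B14).
With Valbel and Kyeyor, Mornor is earned (B13).
With Esktal and Mornor, Runfal is earned (B2).
With Esktal and Mornor, Zangor is earned (B12).
With Mornor, Zangor, and Runfal, Qororn is earned (B6).
With Kyeyor and Qororn, Mirzin is earned (B5).
With Mirzin and Runfal, Tamond is earned (B10).
With Valbel, Esktal, and Tamond, Ornzin is earned (B1).

Yes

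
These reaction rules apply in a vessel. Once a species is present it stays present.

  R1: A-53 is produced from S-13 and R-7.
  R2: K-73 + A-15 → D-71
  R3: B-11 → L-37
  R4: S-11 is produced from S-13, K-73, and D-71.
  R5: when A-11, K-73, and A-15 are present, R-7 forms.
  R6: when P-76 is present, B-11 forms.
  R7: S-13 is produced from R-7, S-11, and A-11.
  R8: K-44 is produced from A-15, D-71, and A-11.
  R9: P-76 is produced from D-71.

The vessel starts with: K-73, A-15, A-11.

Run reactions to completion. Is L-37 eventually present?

K-73 and A-15 present → D-71 forms (R2).
D-71 present → P-76 forms (R9).
P-76 present → B-11 forms (R6).
B-11 present → L-37 forms (R3).

Yes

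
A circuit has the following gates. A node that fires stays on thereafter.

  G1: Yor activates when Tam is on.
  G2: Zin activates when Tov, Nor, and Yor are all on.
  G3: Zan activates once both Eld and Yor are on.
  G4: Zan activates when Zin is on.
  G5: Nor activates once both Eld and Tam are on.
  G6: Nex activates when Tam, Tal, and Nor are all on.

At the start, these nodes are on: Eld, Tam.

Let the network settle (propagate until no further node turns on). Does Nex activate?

Nex would need Tam, Tal, and Nor (G6), but Tal never turns on.

No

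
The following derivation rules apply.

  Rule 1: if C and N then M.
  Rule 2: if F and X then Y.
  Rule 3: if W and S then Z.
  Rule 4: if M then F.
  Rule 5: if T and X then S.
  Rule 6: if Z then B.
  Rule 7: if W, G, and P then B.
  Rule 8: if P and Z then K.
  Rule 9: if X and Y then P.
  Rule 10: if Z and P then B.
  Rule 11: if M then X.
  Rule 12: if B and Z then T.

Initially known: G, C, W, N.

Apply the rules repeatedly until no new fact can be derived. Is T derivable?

T would need B and Z (Rule 12), but Z is never established.

No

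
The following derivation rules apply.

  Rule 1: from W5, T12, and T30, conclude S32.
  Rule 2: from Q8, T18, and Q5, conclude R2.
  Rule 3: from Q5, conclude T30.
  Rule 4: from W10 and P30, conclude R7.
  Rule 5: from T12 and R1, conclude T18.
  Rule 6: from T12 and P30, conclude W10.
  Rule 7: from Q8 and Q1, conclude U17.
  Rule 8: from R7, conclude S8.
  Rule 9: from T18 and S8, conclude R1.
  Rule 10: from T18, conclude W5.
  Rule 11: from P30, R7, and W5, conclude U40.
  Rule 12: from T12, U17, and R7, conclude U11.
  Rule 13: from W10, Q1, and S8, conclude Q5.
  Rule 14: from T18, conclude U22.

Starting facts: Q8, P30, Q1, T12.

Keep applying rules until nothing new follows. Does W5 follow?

W5 would need T18 (Rule 10), but T18 is never established.

No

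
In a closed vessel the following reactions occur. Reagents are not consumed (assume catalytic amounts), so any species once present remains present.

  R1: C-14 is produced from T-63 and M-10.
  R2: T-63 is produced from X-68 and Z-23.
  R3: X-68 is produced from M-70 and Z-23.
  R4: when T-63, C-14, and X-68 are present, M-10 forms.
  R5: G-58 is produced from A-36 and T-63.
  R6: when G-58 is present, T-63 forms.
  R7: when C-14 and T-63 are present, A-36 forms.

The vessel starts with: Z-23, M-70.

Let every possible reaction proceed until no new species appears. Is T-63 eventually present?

M-70 and Z-23 present → X-68 forms (R3).
X-68 and Z-23 present → T-63 forms (R2).

Yes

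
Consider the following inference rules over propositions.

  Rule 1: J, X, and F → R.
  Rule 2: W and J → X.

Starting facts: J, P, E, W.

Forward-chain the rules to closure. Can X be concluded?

Yes

From W and J, Rule 2 gives X.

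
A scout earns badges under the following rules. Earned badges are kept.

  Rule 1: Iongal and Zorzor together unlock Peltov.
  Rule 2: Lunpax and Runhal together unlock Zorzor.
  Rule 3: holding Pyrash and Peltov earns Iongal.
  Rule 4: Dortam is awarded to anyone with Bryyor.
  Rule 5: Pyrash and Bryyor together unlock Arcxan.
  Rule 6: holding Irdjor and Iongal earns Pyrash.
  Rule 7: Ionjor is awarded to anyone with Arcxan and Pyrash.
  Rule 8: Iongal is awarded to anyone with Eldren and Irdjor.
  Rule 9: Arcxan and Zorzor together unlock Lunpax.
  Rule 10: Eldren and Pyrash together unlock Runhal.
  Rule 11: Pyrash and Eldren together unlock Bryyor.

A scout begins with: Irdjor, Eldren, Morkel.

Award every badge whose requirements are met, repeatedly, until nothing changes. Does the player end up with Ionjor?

With Eldren and Irdjor, Iongal is earned (Rule 8).
With Irdjor and Iongal, Pyrash is earned (Rule 6).
With Pyrash and Eldren, Bryyor is earned (Rule 11).
With Pyrash and Bryyor, Arcxan is earned (Rule 5).
With Arcxan and Pyrash, Ionjor is earned (Rule 7).

Yes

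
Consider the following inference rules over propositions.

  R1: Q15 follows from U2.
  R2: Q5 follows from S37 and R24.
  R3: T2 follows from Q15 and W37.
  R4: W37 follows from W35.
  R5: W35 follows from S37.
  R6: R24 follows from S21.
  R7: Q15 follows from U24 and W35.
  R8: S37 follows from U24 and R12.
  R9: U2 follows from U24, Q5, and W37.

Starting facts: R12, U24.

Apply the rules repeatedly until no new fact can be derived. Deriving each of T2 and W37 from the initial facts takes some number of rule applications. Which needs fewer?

W37

W37: From U24 and R12, R8 gives S37. From S37, R5 gives W35. From W35, R4 gives W37. [3 rule applications]
T2: From U24 and R12, R8 gives S37. From S37, R5 gives W35. From W35, R4 gives W37. From U24 and W35, R7 gives Q15. Q15 and W37 hold, so T2 follows (R3). [5 rule applications]
W37 needs fewer.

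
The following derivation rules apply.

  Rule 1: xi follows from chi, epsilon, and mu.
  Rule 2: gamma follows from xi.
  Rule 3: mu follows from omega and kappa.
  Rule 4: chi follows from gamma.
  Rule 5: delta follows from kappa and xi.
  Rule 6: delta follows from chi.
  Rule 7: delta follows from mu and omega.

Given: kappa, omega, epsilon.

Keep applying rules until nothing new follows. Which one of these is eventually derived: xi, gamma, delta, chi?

omega and kappa hold, so mu follows (Rule 3).
mu and omega hold, so delta follows (Rule 7).
xi would need chi, epsilon, and mu (Rule 1), but chi is never established. chi would need gamma (Rule 4), but gamma is never established. gamma would need xi (Rule 2), but xi is never established.

delta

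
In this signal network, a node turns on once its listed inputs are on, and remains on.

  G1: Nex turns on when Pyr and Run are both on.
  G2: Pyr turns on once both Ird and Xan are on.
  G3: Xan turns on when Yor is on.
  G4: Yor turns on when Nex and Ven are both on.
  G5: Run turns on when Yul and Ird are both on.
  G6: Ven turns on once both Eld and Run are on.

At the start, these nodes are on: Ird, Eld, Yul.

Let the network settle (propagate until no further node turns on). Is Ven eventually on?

G5: Yul and Ird on → Run on.
Eld and Run are on, so Ven turns on (G6).

Yes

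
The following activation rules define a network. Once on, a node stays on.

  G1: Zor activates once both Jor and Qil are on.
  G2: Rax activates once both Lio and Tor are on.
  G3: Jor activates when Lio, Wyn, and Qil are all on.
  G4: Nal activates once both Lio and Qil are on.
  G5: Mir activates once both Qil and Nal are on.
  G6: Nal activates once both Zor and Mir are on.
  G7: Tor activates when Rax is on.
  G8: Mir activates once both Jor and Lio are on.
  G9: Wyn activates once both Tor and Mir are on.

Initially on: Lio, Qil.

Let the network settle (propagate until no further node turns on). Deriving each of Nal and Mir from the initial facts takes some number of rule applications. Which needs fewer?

Nal: G4: Lio and Qil on → Nal on. [1 rule application]
Mir: Lio and Qil are on, so Nal activates (G4). G5: Qil and Nal on → Mir on. [2 rule applications]
Nal needs fewer.

Nal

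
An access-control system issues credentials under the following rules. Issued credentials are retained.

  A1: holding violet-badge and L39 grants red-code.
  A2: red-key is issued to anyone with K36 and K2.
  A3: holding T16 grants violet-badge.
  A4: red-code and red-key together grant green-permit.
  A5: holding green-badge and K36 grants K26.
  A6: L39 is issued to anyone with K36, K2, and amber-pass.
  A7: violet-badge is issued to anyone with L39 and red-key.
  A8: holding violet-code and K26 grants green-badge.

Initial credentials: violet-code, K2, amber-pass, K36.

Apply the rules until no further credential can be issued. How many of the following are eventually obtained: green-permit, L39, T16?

Holding K36 and K2 grants red-key (A2).
Holding K36, K2, and amber-pass grants L39 (A6).
Holding L39 and red-key grants violet-badge (A7).
Holding violet-badge and L39 grants red-code (A1).
Holding red-code and red-key grants green-permit (A4).
green-permit: reached.
L39: reached.
No rule produces T16, and it is not given.
Reached: green-permit and L39 — 2 of the 3.

2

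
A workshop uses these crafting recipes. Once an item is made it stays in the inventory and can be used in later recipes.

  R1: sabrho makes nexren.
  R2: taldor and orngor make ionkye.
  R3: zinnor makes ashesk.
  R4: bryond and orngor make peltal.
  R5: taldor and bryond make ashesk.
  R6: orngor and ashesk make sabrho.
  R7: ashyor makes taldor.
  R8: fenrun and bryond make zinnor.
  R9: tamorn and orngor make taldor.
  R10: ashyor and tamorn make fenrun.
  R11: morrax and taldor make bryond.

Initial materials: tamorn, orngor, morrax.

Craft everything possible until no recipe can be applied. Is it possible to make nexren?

Using R9, tamorn and orngor make taldor.
Using R11, morrax and taldor make bryond.
taldor and bryond → ashesk (R5).
orngor and ashesk → sabrho (R6).
sabrho → nexren (R1).

Yes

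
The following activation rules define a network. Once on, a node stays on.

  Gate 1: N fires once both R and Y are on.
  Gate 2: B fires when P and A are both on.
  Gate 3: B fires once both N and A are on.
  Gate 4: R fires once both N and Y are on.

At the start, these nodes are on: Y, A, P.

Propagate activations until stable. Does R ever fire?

R would need N and Y (Gate 4), but N never turns on.

No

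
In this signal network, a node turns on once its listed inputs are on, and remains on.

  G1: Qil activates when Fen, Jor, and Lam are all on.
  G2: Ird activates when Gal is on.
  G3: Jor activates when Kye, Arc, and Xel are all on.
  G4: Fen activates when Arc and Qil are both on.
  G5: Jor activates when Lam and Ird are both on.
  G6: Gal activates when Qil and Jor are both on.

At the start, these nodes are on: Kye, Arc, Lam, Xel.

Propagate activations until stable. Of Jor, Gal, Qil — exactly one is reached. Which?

Jor

Kye, Arc, and Xel are on, so Jor activates (G3).
Qil would need Fen, Jor, and Lam (G1), but Fen never turns on. Gal would need Qil and Jor (G6), but Qil never turns on.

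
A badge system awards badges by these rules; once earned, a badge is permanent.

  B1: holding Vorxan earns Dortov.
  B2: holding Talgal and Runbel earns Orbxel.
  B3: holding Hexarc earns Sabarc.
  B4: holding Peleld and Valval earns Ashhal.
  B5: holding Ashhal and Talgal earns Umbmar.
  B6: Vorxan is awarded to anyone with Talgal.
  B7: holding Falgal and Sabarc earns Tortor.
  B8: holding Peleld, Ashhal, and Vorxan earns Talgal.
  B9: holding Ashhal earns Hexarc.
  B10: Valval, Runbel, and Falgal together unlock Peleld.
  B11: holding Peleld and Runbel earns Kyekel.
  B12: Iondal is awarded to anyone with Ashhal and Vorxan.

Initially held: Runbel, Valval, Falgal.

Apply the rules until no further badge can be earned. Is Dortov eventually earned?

No

Dortov would need Vorxan (B1), but Vorxan is never earned.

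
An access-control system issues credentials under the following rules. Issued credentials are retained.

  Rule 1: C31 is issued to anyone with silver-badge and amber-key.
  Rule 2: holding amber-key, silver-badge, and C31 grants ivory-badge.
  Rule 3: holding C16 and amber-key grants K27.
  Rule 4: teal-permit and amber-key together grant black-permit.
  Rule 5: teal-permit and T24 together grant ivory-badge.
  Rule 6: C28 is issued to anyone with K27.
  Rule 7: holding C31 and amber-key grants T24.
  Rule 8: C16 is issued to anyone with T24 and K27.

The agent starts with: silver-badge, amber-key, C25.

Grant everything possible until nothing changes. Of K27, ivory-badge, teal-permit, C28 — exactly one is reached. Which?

ivory-badge

Holding silver-badge and amber-key grants C31 (Rule 1).
Holding amber-key, silver-badge, and C31 grants ivory-badge (Rule 2).
K27 would need C16 and amber-key (Rule 3), but C16 is never granted. No rule produces teal-permit, and it is not given. C28 would need K27 (Rule 6), but K27 is never granted.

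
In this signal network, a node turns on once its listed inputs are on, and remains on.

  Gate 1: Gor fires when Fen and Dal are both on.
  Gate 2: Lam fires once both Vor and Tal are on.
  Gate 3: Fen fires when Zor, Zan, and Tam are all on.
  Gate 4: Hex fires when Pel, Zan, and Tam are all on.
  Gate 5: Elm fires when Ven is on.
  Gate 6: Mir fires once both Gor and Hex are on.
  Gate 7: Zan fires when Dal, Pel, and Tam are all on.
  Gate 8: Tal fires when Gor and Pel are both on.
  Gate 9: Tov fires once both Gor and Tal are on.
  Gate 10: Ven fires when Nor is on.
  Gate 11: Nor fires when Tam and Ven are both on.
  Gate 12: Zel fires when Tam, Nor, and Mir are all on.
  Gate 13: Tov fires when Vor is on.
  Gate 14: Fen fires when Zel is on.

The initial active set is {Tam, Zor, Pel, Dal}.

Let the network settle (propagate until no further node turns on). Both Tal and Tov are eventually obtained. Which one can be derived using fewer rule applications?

Tal: Dal, Pel, and Tam are on, so Zan fires (Gate 7). Zor, Zan, and Tam are on, so Fen fires (Gate 3). Fen and Dal are on, so Gor fires (Gate 1). Gate 8: Gor and Pel on → Tal on. [4 rule applications]
Tov: Dal, Pel, and Tam are on, so Zan fires (Gate 7). Gate 3: Zor, Zan, and Tam on → Fen on. Gate 1: Fen and Dal on → Gor on. Gate 8: Gor and Pel on → Tal on. Gor and Tal are on, so Tov fires (Gate 9). [5 rule applications]
Tal needs fewer.

Tal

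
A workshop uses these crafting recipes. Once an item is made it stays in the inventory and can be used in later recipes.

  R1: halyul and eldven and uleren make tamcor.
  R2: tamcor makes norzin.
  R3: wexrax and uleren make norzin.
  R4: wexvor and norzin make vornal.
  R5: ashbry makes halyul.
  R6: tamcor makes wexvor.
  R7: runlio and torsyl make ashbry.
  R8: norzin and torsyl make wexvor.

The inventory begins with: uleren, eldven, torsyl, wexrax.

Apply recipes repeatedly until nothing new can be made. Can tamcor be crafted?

No

tamcor would need halyul, eldven, and uleren (R1), but halyul is never obtained.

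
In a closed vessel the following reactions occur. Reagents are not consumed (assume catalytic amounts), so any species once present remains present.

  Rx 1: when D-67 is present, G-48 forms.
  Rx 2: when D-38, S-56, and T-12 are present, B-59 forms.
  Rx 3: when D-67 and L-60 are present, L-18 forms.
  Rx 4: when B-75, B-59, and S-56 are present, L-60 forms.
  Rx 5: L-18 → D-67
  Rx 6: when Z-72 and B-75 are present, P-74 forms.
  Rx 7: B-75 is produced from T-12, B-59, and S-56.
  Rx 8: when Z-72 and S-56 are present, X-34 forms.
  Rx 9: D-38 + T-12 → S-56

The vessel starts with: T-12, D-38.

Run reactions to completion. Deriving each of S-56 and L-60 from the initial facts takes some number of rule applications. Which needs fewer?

S-56: D-38 and T-12 present → S-56 forms (Rx 9). [1 rule application]
L-60: D-38 and T-12 present → S-56 forms (Rx 9). D-38, S-56, and T-12 present → B-59 forms (Rx 2). T-12, B-59, and S-56 present → B-75 forms (Rx 7). B-75, B-59, and S-56 present → L-60 forms (Rx 4). [4 rule applications]
S-56 needs fewer.

S-56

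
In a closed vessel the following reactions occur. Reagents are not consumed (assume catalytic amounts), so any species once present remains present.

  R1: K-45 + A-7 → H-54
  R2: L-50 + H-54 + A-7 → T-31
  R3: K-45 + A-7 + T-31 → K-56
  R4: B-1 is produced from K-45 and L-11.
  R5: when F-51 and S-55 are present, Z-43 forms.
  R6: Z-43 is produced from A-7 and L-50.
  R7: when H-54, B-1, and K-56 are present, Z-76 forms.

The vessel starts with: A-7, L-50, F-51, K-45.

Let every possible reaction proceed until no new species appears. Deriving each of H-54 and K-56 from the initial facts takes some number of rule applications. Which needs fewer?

H-54: K-45 and A-7 present → H-54 forms (R1). [1 rule application]
K-56: K-45 and A-7 present → H-54 forms (R1). L-50, H-54, and A-7 present → T-31 forms (R2). K-45, A-7, and T-31 present → K-56 forms (R3). [3 rule applications]
H-54 needs fewer.

H-54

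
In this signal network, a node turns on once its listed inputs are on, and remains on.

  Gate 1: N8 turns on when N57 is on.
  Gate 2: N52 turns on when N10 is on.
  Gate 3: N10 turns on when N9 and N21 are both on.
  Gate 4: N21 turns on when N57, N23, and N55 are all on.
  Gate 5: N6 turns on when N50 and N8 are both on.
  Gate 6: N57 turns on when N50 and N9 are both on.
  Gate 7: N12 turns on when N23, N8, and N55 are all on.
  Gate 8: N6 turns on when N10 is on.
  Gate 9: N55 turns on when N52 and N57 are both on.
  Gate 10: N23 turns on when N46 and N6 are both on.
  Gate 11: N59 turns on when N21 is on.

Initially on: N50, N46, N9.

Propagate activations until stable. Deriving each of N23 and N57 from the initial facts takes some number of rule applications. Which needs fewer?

N57

N57: Gate 6: N50 and N9 on → N57 on. [1 rule application]
N23: N50 and N9 are on, so N57 turns on (Gate 6). N57 is on, so N8 turns on (Gate 1). Gate 5: N50 and N8 on → N6 on. Gate 10: N46 and N6 on → N23 on. [4 rule applications]
N57 needs fewer.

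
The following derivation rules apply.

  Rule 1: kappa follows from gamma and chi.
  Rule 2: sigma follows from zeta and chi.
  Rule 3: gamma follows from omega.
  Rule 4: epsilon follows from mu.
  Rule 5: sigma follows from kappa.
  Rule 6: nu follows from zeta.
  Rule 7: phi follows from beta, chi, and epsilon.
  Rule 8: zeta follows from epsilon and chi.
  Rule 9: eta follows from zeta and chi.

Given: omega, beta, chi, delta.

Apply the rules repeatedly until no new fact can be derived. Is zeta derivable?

zeta would need epsilon and chi (Rule 8), but epsilon is never established.

No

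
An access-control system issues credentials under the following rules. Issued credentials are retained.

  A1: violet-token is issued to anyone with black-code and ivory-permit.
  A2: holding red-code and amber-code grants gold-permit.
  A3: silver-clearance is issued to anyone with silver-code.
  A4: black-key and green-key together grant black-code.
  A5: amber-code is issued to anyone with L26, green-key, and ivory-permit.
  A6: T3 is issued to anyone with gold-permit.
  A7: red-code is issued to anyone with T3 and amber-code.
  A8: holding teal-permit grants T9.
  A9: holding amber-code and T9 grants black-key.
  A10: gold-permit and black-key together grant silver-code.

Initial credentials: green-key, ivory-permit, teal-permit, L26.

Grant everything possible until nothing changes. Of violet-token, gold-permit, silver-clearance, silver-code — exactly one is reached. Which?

violet-token

Holding teal-permit grants T9 (A8).
Holding L26, green-key, and ivory-permit grants amber-code (A5).
Holding amber-code and T9 grants black-key (A9).
Holding black-key and green-key grants black-code (A4).
Holding black-code and ivory-permit grants violet-token (A1).
silver-clearance would need silver-code (A3), but silver-code is never granted. gold-permit would need red-code and amber-code (A2), but red-code is never granted. silver-code would need gold-permit and black-key (A10), but gold-permit is never granted.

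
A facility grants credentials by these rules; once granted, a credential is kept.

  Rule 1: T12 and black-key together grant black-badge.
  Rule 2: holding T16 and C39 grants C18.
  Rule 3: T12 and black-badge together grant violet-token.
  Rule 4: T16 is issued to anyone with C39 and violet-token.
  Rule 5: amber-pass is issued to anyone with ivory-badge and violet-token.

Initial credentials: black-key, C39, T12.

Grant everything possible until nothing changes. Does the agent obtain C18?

Holding T12 and black-key grants black-badge (Rule 1).
Holding T12 and black-badge grants violet-token (Rule 3).
Holding C39 and violet-token grants T16 (Rule 4).
Holding T16 and C39 grants C18 (Rule 2).

Yes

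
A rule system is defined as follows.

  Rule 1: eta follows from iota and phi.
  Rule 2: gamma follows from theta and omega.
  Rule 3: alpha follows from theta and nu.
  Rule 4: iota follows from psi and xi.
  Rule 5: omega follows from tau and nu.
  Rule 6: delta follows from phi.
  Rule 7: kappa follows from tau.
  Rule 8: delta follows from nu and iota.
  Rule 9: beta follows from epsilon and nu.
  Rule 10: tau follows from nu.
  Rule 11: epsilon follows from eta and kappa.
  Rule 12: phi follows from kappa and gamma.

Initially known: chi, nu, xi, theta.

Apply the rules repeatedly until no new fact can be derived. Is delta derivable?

Yes

nu holds, so tau follows (Rule 10).
From tau and nu, Rule 5 gives omega.
tau holds, so kappa follows (Rule 7).
From theta and omega, Rule 2 gives gamma.
kappa and gamma hold, so phi follows (Rule 12).
phi holds, so delta follows (Rule 6).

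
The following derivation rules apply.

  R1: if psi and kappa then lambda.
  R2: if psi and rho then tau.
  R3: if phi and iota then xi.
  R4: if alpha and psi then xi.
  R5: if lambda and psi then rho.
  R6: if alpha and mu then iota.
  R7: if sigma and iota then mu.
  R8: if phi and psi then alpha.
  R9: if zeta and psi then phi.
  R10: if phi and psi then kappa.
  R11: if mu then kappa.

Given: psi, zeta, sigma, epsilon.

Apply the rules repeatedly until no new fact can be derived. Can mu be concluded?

mu would need sigma and iota (R7), but iota is never established.

No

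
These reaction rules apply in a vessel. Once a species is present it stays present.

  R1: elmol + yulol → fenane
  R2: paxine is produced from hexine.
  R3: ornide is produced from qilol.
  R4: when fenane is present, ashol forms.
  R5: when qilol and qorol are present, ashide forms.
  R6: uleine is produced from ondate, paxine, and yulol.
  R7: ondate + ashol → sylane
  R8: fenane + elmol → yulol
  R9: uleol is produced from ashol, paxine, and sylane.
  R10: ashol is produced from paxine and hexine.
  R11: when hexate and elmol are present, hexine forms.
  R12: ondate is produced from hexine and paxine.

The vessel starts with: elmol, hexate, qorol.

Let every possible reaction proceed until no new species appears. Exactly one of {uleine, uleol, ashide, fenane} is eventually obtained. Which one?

uleol

hexate and elmol present → hexine forms (R11).
hexine present → paxine forms (R2).
hexine and paxine present → ondate forms (R12).
paxine and hexine present → ashol forms (R10).
ondate and ashol present → sylane forms (R7).
ashol, paxine, and sylane present → uleol forms (R9).
ashide would need qilol and qorol (R5), but qilol never forms. uleine would need ondate, paxine, and yulol (R6), but yulol never forms. fenane would need elmol and yulol (R1), but yulol never forms.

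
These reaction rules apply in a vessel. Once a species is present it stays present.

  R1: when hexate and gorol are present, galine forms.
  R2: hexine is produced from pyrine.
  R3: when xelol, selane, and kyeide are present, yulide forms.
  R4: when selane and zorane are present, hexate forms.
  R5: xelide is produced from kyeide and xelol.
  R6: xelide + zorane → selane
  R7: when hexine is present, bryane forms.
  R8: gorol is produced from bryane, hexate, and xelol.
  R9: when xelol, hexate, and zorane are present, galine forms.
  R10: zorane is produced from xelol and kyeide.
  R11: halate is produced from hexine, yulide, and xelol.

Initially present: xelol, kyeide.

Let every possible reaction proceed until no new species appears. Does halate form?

No

halate would need hexine, yulide, and xelol (R11), but hexine never forms.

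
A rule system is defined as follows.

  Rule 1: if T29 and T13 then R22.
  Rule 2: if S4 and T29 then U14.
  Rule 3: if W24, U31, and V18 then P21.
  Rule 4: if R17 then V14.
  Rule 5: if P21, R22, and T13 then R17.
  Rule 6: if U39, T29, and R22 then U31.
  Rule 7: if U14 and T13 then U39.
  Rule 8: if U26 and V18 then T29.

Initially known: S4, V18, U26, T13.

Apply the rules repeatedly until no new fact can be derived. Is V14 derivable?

V14 would need R17 (Rule 4), but R17 is never established.

No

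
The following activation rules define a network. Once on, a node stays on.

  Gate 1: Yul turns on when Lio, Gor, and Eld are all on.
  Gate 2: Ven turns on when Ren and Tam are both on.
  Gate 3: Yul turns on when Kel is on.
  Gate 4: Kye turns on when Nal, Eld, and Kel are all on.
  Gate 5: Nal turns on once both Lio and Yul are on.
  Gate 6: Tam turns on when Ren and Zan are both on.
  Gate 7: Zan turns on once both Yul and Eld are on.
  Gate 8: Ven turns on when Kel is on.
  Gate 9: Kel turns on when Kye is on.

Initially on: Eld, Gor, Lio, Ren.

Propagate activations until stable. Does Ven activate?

Lio, Gor, and Eld are on, so Yul turns on (Gate 1).
Yul and Eld are on, so Zan turns on (Gate 7).
Gate 6: Ren and Zan on → Tam on.
Ren and Tam are on, so Ven turns on (Gate 2).

Yes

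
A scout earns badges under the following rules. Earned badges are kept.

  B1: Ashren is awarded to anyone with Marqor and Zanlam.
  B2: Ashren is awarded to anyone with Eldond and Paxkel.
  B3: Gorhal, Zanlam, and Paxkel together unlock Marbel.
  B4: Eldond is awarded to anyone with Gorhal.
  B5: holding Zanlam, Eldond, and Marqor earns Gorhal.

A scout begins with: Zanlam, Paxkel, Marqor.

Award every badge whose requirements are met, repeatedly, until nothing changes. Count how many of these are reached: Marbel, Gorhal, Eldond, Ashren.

1

With Marqor and Zanlam, Ashren is earned (B1).
Marbel would need Gorhal, Zanlam, and Paxkel (B3), but Gorhal is never earned.
Gorhal would need Zanlam, Eldond, and Marqor (B5), but Eldond is never earned.
Eldond would need Gorhal (B4), but Gorhal is never earned.
Ashren: reached.
Reached: Ashren — 1 of the 4.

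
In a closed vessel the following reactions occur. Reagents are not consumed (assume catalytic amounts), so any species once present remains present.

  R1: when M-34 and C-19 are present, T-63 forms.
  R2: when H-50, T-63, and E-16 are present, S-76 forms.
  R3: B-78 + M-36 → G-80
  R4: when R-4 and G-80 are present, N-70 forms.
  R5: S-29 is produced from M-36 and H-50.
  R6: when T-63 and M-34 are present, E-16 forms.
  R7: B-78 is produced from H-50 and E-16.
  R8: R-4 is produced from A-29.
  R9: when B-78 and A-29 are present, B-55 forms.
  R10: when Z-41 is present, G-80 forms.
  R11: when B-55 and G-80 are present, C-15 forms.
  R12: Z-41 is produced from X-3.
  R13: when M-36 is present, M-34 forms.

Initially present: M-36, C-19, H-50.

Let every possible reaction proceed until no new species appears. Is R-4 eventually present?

R-4 would need A-29 (R8), but A-29 never forms.

No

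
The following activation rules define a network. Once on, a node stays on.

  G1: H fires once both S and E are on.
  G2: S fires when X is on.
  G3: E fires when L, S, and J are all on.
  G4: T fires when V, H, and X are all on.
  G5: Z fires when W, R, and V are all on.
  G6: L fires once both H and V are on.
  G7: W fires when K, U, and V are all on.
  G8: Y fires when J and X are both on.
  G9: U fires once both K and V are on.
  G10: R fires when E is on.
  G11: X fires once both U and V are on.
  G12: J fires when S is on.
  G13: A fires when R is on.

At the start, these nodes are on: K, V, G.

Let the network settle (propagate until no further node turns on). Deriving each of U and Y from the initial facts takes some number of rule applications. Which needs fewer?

U

U: G9: K and V on → U on. [1 rule application]
Y: G9: K and V on → U on. U and V are on, so X fires (G11). G2: X on → S on. S is on, so J fires (G12). G8: J and X on → Y on. [5 rule applications]
U needs fewer.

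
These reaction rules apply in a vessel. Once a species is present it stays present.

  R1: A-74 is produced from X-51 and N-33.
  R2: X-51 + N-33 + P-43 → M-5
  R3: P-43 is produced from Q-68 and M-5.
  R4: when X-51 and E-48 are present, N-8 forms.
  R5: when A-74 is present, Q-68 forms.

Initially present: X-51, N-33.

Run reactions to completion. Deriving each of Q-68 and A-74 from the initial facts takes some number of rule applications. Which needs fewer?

A-74

A-74: X-51 and N-33 present → A-74 forms (R1). [1 rule application]
Q-68: X-51 and N-33 present → A-74 forms (R1). A-74 present → Q-68 forms (R5). [2 rule applications]
A-74 needs fewer.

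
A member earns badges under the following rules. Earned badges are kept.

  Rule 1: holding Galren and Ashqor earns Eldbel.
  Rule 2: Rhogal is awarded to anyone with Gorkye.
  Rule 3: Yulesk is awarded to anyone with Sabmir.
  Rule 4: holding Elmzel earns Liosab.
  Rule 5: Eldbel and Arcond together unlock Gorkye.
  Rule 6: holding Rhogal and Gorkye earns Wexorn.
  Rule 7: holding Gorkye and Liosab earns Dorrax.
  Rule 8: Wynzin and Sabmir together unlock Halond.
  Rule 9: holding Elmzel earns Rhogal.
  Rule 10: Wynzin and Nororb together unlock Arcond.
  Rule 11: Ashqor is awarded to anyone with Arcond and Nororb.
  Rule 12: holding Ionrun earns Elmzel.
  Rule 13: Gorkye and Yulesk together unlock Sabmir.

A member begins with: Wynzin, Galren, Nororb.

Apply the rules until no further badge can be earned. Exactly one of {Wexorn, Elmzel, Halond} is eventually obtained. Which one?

Wexorn

With Wynzin and Nororb, Arcond is earned (Rule 10).
With Arcond and Nororb, Ashqor is earned (Rule 11).
With Galren and Ashqor, Eldbel is earned (Rule 1).
With Eldbel and Arcond, Gorkye is earned (Rule 5).
With Gorkye, Rhogal is earned (Rule 2).
With Rhogal and Gorkye, Wexorn is earned (Rule 6).
Halond would need Wynzin and Sabmir (Rule 8), but Sabmir is never earned. Elmzel would need Ionrun (Rule 12), but Ionrun is never earned.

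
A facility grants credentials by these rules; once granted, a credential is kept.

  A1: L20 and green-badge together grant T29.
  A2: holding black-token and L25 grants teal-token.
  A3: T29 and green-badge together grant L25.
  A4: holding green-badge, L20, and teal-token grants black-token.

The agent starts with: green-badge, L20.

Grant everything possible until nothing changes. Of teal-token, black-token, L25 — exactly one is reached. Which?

Holding L20 and green-badge grants T29 (A1).
Holding T29 and green-badge grants L25 (A3).
teal-token would need black-token and L25 (A2), but black-token is never granted. black-token would need green-badge, L20, and teal-token (A4), but teal-token is never granted.

L25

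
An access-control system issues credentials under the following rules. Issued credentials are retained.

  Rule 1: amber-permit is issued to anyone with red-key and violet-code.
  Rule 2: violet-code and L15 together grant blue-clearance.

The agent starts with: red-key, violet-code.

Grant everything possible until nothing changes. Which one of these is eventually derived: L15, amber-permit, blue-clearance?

Holding red-key and violet-code grants amber-permit (Rule 1).
blue-clearance would need violet-code and L15 (Rule 2), but L15 is never granted. No rule produces L15, and it is not given.

amber-permit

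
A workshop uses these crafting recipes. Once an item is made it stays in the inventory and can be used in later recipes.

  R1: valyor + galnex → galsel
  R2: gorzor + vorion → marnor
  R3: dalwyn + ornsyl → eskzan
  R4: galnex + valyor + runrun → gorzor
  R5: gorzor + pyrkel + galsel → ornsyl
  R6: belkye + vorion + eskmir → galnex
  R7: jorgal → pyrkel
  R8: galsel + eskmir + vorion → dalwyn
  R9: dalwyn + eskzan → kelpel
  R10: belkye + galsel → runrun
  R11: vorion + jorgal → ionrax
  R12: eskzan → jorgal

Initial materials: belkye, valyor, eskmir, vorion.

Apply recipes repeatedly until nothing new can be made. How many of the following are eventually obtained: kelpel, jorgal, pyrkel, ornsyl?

kelpel would need dalwyn and eskzan (R9), but eskzan is never obtained.
jorgal would need eskzan (R12), but eskzan is never obtained.
pyrkel would need jorgal (R7), but jorgal is never obtained.
ornsyl would need gorzor, pyrkel, and galsel (R5), but pyrkel is never obtained.
None of the 4 are reached.

0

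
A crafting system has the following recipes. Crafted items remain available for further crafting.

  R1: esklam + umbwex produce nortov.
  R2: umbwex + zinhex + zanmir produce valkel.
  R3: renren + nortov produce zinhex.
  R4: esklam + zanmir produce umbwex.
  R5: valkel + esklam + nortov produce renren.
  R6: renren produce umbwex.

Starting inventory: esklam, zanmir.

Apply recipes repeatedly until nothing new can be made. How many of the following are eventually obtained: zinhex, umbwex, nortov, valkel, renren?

2

Using R4, esklam and zanmir make umbwex.
esklam + umbwex → nortov (R1).
zinhex would need renren and nortov (R3), but renren is never obtained.
umbwex: reached.
nortov: reached.
valkel would need umbwex, zinhex, and zanmir (R2), but zinhex is never obtained.
renren would need valkel, esklam, and nortov (R5), but valkel is never obtained.
Reached: umbwex and nortov — 2 of the 5.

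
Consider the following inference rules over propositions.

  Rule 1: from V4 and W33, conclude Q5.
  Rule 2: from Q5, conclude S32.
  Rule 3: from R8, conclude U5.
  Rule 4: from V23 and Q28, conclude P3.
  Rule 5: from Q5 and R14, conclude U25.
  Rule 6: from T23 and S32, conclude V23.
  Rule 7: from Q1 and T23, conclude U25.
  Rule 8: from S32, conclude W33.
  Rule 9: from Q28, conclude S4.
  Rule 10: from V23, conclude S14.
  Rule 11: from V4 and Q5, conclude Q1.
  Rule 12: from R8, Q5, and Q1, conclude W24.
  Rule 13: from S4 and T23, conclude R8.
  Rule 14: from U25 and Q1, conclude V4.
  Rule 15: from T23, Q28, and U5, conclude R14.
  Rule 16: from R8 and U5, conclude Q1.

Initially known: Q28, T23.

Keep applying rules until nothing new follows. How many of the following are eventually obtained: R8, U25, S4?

3

Q28 holds, so S4 follows (Rule 9).
From S4 and T23, Rule 13 gives R8.
R8 holds, so U5 follows (Rule 3).
R8 and U5 hold, so Q1 follows (Rule 16).
Q1 and T23 hold, so U25 follows (Rule 7).
R8: reached.
U25: reached.
S4: reached.
All 3 are reached.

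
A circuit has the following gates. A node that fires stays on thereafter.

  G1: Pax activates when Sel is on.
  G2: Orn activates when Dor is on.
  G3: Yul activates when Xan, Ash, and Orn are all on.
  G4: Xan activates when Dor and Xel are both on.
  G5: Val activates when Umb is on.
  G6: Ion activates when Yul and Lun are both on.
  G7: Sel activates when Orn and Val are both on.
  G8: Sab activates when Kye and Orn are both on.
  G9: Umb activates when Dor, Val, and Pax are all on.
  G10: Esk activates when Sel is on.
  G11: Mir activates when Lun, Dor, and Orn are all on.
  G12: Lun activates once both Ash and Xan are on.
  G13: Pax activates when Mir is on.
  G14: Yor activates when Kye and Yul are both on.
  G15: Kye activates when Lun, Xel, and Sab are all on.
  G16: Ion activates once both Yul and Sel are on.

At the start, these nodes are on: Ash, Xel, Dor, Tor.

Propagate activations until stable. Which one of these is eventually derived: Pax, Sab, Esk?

Dor is on, so Orn activates (G2).
Dor and Xel are on, so Xan activates (G4).
G12: Ash and Xan on → Lun on.
Lun, Dor, and Orn are on, so Mir activates (G11).
G13: Mir on → Pax on.
Sab would need Kye and Orn (G8), but Kye never turns on. Esk would need Sel (G10), but Sel never turns on.

Pax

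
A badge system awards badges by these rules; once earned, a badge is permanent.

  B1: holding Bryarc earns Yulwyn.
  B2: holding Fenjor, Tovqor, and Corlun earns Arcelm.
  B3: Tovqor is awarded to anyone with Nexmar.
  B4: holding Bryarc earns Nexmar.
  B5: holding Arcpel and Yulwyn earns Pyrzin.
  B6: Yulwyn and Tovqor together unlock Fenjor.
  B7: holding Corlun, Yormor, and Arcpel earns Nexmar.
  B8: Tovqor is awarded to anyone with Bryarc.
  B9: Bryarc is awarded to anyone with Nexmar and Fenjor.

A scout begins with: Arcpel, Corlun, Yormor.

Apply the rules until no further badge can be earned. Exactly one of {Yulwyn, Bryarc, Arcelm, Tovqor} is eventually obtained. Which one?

Tovqor

With Corlun, Yormor, and Arcpel, Nexmar is earned (B7).
With Nexmar, Tovqor is earned (B3).
Arcelm would need Fenjor, Tovqor, and Corlun (B2), but Fenjor is never earned. Yulwyn would need Bryarc (B1), but Bryarc is never earned. Bryarc would need Nexmar and Fenjor (B9), but Fenjor is never earned.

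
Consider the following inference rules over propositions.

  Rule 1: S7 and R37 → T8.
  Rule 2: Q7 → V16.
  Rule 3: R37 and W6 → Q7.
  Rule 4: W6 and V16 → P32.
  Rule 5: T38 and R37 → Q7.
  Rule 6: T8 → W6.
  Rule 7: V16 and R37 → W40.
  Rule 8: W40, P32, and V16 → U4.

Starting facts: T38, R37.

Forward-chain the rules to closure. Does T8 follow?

T8 would need S7 and R37 (Rule 1), but S7 is never established.

No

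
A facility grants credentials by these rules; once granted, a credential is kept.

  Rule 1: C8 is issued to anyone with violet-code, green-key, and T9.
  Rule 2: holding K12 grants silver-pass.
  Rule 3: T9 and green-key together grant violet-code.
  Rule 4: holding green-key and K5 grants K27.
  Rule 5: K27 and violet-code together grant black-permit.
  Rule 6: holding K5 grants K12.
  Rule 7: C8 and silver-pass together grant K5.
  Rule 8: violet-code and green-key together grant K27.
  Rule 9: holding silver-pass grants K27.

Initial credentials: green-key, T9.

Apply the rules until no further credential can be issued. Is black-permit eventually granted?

Yes

Holding T9 and green-key grants violet-code (Rule 3).
Holding violet-code and green-key grants K27 (Rule 8).
Holding K27 and violet-code grants black-permit (Rule 5).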